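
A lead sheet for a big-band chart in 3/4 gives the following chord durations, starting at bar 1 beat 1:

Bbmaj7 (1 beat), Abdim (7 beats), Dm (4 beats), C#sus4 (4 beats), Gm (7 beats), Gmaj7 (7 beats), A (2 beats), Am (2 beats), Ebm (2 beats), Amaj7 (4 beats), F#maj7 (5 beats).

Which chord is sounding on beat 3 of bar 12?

Ebm

Beat 3 of bar 12 is beat (12−1)×3 + 3 = 36 overall.
Running totals: Bbmaj7 ends at 1, Abdim ends at 8, Dm ends at 12, C#sus4 ends at 16, Gm ends at 23, Gmaj7 ends at 30, A ends at 32, Am ends at 34, Ebm ends at 36.
Beat 36 falls within Ebm.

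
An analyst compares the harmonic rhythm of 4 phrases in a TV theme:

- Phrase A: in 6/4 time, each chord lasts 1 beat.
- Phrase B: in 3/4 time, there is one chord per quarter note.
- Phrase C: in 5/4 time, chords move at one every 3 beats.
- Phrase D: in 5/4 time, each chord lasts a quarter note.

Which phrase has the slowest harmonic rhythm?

A: each chord is 1 beat in 6/4, so 6 per bar.
B: each chord is 1 beat in 3/4, so 3 per bar.
C: each chord is 3 beats in 5/4, so 5/3 per bar.
D: each chord is 1 beat in 5/4, so 5 per bar.
Slowest is C at 5/3 chords/bar.

Phrase C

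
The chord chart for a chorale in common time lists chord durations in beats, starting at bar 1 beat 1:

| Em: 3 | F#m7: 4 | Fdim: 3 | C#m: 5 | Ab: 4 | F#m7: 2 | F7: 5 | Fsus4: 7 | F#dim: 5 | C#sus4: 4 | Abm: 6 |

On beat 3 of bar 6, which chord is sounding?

F7

Beat 3 of bar 6 is beat (6−1)×4 + 3 = 23 overall.
Running totals: Em ends at 3, F#m7 ends at 7, Fdim ends at 10, C#m ends at 15, Ab ends at 19, F#m7 ends at 21, F7 ends at 26.
Beat 23 falls within F7.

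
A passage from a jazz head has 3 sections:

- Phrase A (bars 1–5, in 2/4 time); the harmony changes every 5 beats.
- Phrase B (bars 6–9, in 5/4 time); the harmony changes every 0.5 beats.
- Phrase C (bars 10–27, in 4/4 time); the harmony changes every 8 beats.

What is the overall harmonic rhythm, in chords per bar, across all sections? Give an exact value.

17/9 chords per bar

A: 5 × 2 = 10 beats ÷ 5 = 2 chords.
B: 4 × 5 = 20 beats ÷ 0.5 = 40 chords.
C: 18 × 4 = 72 beats ÷ 8 = 9 chords.
Overall: 51 chords over 27 bars → 51/27 = 17/9 chords per bar.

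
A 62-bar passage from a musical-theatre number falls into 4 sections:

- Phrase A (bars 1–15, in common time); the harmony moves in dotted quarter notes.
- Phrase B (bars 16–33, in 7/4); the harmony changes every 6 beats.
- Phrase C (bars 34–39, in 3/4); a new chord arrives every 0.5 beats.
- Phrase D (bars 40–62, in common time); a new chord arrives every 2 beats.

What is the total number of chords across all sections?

A: 15 bars × 4 beats = 60 beats; 1.5 beats/chord → 40 chords.
B: 18 bars × 7 beats = 126 beats; 6 beats/chord → 21 chords.
C: 6 bars × 3 beats = 18 beats; 0.5 beats/chord → 36 chords.
D: 23 bars × 4 beats = 92 beats; 2 beats/chord → 46 chords.
Total: 40 + 21 + 36 + 46 = 143.

143 chords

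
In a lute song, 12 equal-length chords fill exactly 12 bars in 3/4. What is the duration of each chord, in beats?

12 bars × 3 beats/bar = 36 beats total.
36 beats ÷ 12 chords = 3 beats per chord.
(That is a dotted half note.)

3 beats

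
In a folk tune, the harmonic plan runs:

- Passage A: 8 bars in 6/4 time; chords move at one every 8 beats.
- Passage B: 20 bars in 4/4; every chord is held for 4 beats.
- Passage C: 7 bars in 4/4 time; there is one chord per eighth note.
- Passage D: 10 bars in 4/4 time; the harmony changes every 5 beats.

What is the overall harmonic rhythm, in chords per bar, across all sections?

2 chords per bar

A: 8 bars of 6 beats is 48 beats; at 8 beats each that's 6 chords.
B: 20 bars of 4 beats is 80 beats; at 4 beats each that's 20 chords.
C: 7 bars of 4 beats is 28 beats; at 0.5 beats each that's 56 chords.
D: 10 bars of 4 beats is 40 beats; at 5 beats each that's 8 chords.
Overall: 90 chords over 45 bars → 90/45 = 2 chords per bar.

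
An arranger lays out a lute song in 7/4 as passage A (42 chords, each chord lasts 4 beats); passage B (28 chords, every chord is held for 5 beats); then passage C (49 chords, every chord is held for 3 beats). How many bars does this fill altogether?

65 bars

A: 42 × 4 = 168 beats = 24 bars.
B: 28 × 5 = 140 beats = 20 bars.
C: 49 × 3 = 147 beats = 21 bars.
Total: 24 + 20 + 21 = 65 bars.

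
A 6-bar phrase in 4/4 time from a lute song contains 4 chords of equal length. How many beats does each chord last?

6 beats

6 bars × 4 beats/bar = 24 beats total.
24 beats ÷ 4 chords = 6 beats per chord.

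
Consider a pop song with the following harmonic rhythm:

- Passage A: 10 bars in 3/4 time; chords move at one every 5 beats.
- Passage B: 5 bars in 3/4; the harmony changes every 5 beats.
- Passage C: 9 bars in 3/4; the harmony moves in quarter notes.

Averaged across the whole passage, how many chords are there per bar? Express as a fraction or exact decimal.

A: 10 × 3 = 30 beats ÷ 5 = 6 chords.
B: 5 × 3 = 15 beats ÷ 5 = 3 chords.
C: 9 × 3 = 27 beats ÷ 1 = 27 chords.
Overall: 36 chords over 24 bars → 36/24 = 1.5 chords per bar.

1.5 chords per bar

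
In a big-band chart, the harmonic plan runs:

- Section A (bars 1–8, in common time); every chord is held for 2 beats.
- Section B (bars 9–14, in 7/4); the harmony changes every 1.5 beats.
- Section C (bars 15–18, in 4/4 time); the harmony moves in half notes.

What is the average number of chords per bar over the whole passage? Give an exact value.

A: 8 bars of 4 beats is 32 beats; at 2 beats each that's 16 chords.
B: 6 bars of 7 beats is 42 beats; at 1.5 beats each that's 28 chords.
C: 4 bars of 4 beats is 16 beats; at 2 beats each that's 8 chords.
Overall: 52 chords over 18 bars → 52/18 = 26/9 chords per bar.

26/9 chords per bar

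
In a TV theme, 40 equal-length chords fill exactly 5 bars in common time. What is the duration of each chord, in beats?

5 bars × 4 beats/bar = 20 beats total.
20 beats ÷ 40 chords = 0.5 beats per chord.
(That is an eighth note.)

0.5 beats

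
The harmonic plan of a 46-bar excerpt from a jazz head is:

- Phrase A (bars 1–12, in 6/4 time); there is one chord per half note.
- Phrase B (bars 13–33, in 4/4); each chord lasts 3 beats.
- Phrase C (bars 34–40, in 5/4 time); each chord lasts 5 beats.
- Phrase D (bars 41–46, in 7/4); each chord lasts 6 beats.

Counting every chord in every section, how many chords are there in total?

A: 12 bars × 6 beats = 72 beats; 2 beats/chord → 36 chords.
B: 21 bars × 4 beats = 84 beats; 3 beats/chord → 28 chords.
C: 7 bars × 5 beats = 35 beats; 5 beats/chord → 7 chords.
D: 6 bars × 7 beats = 42 beats; 6 beats/chord → 7 chords.
Total: 36 + 28 + 7 + 7 = 78.

78 chords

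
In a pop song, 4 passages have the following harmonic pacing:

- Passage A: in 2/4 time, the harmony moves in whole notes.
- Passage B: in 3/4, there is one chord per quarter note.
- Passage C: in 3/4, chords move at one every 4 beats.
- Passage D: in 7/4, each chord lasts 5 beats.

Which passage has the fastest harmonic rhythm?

Passage B

A: 2/4 = 0.5 chords/bar.
B: 3/1 = 3 chords/bar.
C: 3/4 = 0.75 chords/bar.
D: 7/5 = 1.4 chords/bar.
Fastest is B at 3 chords/bar.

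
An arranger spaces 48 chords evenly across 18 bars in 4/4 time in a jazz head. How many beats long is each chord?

1.5 beats

18 bars × 4 beats/bar = 72 beats total.
72 beats ÷ 48 chords = 1.5 beats per chord.
(That is a dotted quarter note.)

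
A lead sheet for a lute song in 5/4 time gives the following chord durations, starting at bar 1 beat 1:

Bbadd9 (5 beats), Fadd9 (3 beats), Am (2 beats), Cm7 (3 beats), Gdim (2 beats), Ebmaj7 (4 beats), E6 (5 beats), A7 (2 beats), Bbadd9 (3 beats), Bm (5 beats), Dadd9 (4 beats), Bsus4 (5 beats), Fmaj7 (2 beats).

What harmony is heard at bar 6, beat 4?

Bbadd9

Beat 4 of bar 6 is beat (6−1)×5 + 4 = 29 overall.
Running totals: Bbadd9 ends at 5, Fadd9 ends at 8, Am ends at 10, Cm7 ends at 13, Gdim ends at 15, Ebmaj7 ends at 19, E6 ends at 24, A7 ends at 26, Bbadd9 ends at 29.
Beat 29 falls within Bbadd9.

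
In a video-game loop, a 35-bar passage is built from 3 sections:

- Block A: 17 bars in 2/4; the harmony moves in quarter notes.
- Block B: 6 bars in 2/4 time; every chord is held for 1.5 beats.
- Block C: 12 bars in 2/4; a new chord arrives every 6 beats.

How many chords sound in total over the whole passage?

A: 17·2 = 34 beats, 34/1 = 34 chords.
B: 6·2 = 12 beats, 12/1.5 = 8 chords.
C: 12·2 = 24 beats, 24/6 = 4 chords.
Total: 34 + 8 + 4 = 46.

46 chords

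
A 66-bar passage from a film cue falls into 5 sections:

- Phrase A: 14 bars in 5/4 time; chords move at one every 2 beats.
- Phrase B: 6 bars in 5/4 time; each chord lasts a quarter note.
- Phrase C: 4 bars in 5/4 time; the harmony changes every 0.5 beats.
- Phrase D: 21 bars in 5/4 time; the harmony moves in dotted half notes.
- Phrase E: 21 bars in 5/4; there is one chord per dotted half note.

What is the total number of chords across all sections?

A has 70 beats and chords last 2 each, so 35 chords.
B has 30 beats and chords last 1 each, so 30 chords.
C has 20 beats and chords last 0.5 each, so 40 chords.
D has 105 beats and chords last 3 each, so 35 chords.
E has 105 beats and chords last 3 each, so 35 chords.
Total: 35 + 30 + 40 + 35 + 35 = 175.

175 chords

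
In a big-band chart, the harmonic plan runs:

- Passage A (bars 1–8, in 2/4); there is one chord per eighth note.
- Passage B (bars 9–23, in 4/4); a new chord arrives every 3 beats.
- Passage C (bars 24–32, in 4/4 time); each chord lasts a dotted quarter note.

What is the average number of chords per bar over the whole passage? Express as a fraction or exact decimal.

A: 8 × 2 = 16 beats ÷ 0.5 = 32 chords.
B: 15 × 4 = 60 beats ÷ 3 = 20 chords.
C: 9 × 4 = 36 beats ÷ 1.5 = 24 chords.
Overall: 76 chords over 32 bars → 76/32 = 2.375 chords per bar.

2.375 chords per bar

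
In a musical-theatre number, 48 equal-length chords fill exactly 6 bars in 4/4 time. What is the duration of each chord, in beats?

6 bars × 4 beats/bar = 24 beats total.
24 beats ÷ 48 chords = 0.5 beats per chord.
(That is an eighth note.)

0.5 beats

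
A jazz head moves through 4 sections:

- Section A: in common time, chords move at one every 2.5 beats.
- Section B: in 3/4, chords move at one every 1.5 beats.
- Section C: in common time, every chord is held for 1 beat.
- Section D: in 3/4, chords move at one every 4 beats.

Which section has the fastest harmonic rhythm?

A: 4/2.5 = 1.6 chords/bar.
B: 3/1.5 = 2 chords/bar.
C: 4/1 = 4 chords/bar.
D: 3/4 = 0.75 chords/bar.
Fastest is C at 4 chords/bar.

Section C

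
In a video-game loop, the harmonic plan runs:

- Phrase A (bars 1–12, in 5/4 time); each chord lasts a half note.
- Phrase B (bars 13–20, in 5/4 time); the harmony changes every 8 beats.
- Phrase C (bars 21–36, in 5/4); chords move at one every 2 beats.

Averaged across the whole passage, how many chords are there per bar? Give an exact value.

A: 12 × 5 = 60 beats ÷ 2 = 30 chords.
B: 8 × 5 = 40 beats ÷ 8 = 5 chords.
C: 16 × 5 = 80 beats ÷ 2 = 40 chords.
Overall: 75 chords over 36 bars → 75/36 = 25/12 chords per bar.

25/12 chords per bar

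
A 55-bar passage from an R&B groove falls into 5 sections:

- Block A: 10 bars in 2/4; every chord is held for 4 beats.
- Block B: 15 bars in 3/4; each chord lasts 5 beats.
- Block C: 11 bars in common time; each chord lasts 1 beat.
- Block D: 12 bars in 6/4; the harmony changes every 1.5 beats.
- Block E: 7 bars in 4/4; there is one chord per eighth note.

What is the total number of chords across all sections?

A: 10·2 = 20 beats, 20/4 = 5 chords.
B: 15·3 = 45 beats, 45/5 = 9 chords.
C: 11·4 = 44 beats, 44/1 = 44 chords.
D: 12·6 = 72 beats, 72/1.5 = 48 chords.
E: 7·4 = 28 beats, 28/0.5 = 56 chords.
Total: 5 + 9 + 44 + 48 + 56 = 162.

162 chords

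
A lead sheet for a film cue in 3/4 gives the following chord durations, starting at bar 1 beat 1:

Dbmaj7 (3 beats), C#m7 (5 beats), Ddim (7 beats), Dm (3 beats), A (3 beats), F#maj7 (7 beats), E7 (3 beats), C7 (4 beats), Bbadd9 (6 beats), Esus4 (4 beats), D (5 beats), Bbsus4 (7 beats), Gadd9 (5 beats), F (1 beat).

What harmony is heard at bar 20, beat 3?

Gadd9

Beat 3 of bar 20 is beat (20−1)×3 + 3 = 60 overall.
Running totals: Dbmaj7 ends at 3, C#m7 ends at 8, Ddim ends at 15, Dm ends at 18, A ends at 21, F#maj7 ends at 28, E7 ends at 31, C7 ends at 35, Bbadd9 ends at 41, Esus4 ends at 45, D ends at 50, Bbsus4 ends at 57, Gadd9 ends at 62.
Beat 60 falls within Gadd9.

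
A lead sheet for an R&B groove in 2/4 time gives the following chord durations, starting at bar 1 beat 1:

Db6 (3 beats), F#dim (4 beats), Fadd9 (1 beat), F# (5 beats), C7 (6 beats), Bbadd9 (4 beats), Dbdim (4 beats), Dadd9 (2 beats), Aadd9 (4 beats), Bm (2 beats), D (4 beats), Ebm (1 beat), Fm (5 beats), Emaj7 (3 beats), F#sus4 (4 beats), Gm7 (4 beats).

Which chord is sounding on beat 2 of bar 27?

Beat 2 of bar 27 is beat (27−1)×2 + 2 = 54 overall.
Running totals: Db6 ends at 3, F#dim ends at 7, Fadd9 ends at 8, F# ends at 13, C7 ends at 19, Bbadd9 ends at 23, Dbdim ends at 27, Dadd9 ends at 29, Aadd9 ends at 33, Bm ends at 35, D ends at 39, Ebm ends at 40, Fm ends at 45, Emaj7 ends at 48, F#sus4 ends at 52, Gm7 ends at 56.
Beat 54 falls within Gm7.

Gm7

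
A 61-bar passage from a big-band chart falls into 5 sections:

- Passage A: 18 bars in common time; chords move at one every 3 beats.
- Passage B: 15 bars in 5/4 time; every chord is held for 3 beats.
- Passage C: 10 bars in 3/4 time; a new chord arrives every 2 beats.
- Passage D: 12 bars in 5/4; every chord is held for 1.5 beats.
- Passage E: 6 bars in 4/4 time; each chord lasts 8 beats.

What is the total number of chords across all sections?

107 chords

A has 72 beats and chords last 3 each, so 24 chords.
B has 75 beats and chords last 3 each, so 25 chords.
C has 30 beats and chords last 2 each, so 15 chords.
D has 60 beats and chords last 1.5 each, so 40 chords.
E has 24 beats and chords last 8 each, so 3 chords.
Total: 24 + 25 + 15 + 40 + 3 = 107.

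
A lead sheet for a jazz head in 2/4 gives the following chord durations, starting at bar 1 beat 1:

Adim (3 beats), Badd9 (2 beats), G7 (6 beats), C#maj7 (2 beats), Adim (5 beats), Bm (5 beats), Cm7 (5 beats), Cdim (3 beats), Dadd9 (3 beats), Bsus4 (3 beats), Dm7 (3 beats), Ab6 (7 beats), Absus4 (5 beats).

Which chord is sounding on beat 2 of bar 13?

Beat 2 of bar 13 is beat (13−1)×2 + 2 = 26 overall.
Running totals: Adim ends at 3, Badd9 ends at 5, G7 ends at 11, C#maj7 ends at 13, Adim ends at 18, Bm ends at 23, Cm7 ends at 28.
Beat 26 falls within Cm7.

Cm7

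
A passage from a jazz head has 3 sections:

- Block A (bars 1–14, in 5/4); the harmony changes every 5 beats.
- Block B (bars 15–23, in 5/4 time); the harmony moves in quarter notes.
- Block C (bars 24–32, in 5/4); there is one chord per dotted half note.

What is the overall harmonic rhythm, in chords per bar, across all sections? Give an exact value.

37/16 chords per bar

A: 14 × 5 = 70 beats ÷ 5 = 14 chords.
B: 9 × 5 = 45 beats ÷ 1 = 45 chords.
C: 9 × 5 = 45 beats ÷ 3 = 15 chords.
Overall: 74 chords over 32 bars → 74/32 = 37/16 chords per bar.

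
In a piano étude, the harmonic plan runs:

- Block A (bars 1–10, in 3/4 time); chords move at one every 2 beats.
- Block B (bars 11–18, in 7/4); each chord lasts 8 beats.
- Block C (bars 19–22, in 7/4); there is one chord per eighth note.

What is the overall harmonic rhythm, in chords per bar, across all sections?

A: 10 bars of 3 beats is 30 beats; at 2 beats each that's 15 chords.
B: 8 bars of 7 beats is 56 beats; at 8 beats each that's 7 chords.
C: 4 bars of 7 beats is 28 beats; at 0.5 beats each that's 56 chords.
Overall: 78 chords over 22 bars → 78/22 = 39/11 chords per bar.

39/11 chords per bar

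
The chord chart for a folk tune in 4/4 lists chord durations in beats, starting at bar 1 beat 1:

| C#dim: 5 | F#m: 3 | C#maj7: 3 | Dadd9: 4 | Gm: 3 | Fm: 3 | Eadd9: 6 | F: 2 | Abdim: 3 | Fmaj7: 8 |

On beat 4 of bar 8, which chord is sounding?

Abdim

Beat 4 of bar 8 is beat (8−1)×4 + 4 = 32 overall.
Running totals: C#dim ends at 5, F#m ends at 8, C#maj7 ends at 11, Dadd9 ends at 15, Gm ends at 18, Fm ends at 21, Eadd9 ends at 27, F ends at 29, Abdim ends at 32.
Beat 32 falls within Abdim.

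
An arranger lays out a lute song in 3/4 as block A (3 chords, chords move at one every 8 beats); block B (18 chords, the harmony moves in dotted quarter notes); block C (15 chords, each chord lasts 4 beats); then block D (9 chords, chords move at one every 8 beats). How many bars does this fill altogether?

A: 3 × 8 = 24 beats = 8 bars.
B: 18 × 1.5 = 27 beats = 9 bars.
C: 15 × 4 = 60 beats = 20 bars.
D: 9 × 8 = 72 beats = 24 bars.
Total: 8 + 9 + 20 + 24 = 61 bars.

61 bars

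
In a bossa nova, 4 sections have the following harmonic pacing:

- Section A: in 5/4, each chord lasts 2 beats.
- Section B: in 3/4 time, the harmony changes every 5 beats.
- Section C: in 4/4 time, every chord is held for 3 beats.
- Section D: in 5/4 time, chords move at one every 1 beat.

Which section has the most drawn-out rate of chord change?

A: each chord is 2 beats in 5/4, so 2.5 per bar.
B: each chord is 5 beats in 3/4, so 0.6 per bar.
C: each chord is 3 beats in 4/4, so 4/3 per bar.
D: each chord is 1 beat in 5/4, so 5 per bar.
Slowest is B at 0.6 chords/bar.

Section B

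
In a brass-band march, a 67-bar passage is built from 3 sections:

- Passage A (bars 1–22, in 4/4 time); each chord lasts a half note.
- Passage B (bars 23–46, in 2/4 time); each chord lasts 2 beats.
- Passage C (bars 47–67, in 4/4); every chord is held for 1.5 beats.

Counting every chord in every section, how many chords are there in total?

124 chords

A: 22 bars × 4 beats = 88 beats; 2 beats/chord → 44 chords.
B: 24 bars × 2 beats = 48 beats; 2 beats/chord → 24 chords.
C: 21 bars × 4 beats = 84 beats; 1.5 beats/chord → 56 chords.
Total: 44 + 24 + 56 = 124.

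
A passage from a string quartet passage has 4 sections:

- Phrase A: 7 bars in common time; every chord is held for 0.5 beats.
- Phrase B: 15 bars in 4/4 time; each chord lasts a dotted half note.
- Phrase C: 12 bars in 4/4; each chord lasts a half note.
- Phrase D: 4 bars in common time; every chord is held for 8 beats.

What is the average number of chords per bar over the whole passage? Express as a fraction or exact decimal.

51/19 chords per bar

A: 7 bars of 4 beats is 28 beats; at 0.5 beats each that's 56 chords.
B: 15 bars of 4 beats is 60 beats; at 3 beats each that's 20 chords.
C: 12 bars of 4 beats is 48 beats; at 2 beats each that's 24 chords.
D: 4 bars of 4 beats is 16 beats; at 8 beats each that's 2 chords.
Overall: 102 chords over 38 bars → 102/38 = 51/19 chords per bar.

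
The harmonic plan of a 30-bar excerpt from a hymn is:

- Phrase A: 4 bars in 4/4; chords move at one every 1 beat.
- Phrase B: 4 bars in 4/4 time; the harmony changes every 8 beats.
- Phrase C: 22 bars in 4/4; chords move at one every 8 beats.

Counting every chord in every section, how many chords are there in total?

A: 4·4 = 16 beats, 16/1 = 16 chords.
B: 4·4 = 16 beats, 16/8 = 2 chords.
C: 22·4 = 88 beats, 88/8 = 11 chords.
Total: 16 + 2 + 11 = 29.

29 chords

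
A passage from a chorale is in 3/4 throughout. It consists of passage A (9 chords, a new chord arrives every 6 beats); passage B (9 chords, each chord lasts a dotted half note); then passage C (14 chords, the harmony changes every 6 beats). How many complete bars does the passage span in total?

A: 9 × 6 = 54 beats = 18 bars.
B: 9 × 3 = 27 beats = 9 bars.
C: 14 × 6 = 84 beats = 28 bars.
Total: 18 + 9 + 28 = 55 bars.

55 bars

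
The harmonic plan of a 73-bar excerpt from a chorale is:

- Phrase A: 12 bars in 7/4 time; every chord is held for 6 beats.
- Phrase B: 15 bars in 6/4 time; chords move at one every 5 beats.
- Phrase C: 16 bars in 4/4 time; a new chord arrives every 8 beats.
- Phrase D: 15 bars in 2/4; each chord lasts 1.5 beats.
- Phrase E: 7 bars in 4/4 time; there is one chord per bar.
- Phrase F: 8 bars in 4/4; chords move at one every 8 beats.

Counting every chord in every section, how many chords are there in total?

71 chords

A: 12·7 = 84 beats, 84/6 = 14 chords.
B: 15·6 = 90 beats, 90/5 = 18 chords.
C: 16·4 = 64 beats, 64/8 = 8 chords.
D: 15·2 = 30 beats, 30/1.5 = 20 chords.
E: 7·4 = 28 beats, 28/4 = 7 chords.
F: 8·4 = 32 beats, 32/8 = 4 chords.
Total: 14 + 18 + 8 + 20 + 7 + 4 = 71.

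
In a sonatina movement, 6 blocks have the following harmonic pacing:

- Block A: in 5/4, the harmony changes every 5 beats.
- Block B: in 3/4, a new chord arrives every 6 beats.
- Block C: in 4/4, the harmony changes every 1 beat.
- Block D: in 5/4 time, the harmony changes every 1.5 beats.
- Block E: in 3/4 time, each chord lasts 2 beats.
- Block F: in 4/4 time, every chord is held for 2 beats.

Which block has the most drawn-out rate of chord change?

A: each chord is 5 beats in 5/4, so 1 per bar.
B: each chord is 6 beats in 3/4, so 0.5 per bar.
C: each chord is 1 beat in 4/4, so 4 per bar.
D: each chord is 1.5 beats in 5/4, so 10/3 per bar.
E: each chord is 2 beats in 3/4, so 1.5 per bar.
F: each chord is 2 beats in 4/4, so 2 per bar.
Slowest is B at 0.5 chords/bar.

Block B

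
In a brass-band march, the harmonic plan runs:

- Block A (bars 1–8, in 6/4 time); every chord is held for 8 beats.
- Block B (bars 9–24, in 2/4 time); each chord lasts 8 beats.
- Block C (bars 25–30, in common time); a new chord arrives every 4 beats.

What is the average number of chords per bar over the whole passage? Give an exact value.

8/15 chords per bar

A: 8 × 6 = 48 beats ÷ 8 = 6 chords.
B: 16 × 2 = 32 beats ÷ 8 = 4 chords.
C: 6 × 4 = 24 beats ÷ 4 = 6 chords.
Overall: 16 chords over 30 bars → 16/30 = 8/15 chords per bar.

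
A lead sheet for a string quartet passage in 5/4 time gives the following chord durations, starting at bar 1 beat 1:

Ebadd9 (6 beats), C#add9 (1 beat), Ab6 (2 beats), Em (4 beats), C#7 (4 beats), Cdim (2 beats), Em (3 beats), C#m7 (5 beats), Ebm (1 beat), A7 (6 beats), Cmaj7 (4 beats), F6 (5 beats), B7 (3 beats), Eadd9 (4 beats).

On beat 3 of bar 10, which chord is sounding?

Beat 3 of bar 10 is beat (10−1)×5 + 3 = 48 overall.
Running totals: Ebadd9 ends at 6, C#add9 ends at 7, Ab6 ends at 9, Em ends at 13, C#7 ends at 17, Cdim ends at 19, Em ends at 22, C#m7 ends at 27, Ebm ends at 28, A7 ends at 34, Cmaj7 ends at 38, F6 ends at 43, B7 ends at 46, Eadd9 ends at 50.
Beat 48 falls within Eadd9.

Eadd9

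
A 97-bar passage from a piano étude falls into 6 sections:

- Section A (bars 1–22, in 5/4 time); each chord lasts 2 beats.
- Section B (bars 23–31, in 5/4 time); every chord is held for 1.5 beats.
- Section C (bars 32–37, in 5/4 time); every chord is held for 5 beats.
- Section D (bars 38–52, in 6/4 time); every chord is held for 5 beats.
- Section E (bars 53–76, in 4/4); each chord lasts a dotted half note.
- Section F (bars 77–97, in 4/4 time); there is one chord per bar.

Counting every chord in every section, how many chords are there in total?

A: 22 bars × 5 beats = 110 beats; 2 beats/chord → 55 chords.
B: 9 bars × 5 beats = 45 beats; 1.5 beats/chord → 30 chords.
C: 6 bars × 5 beats = 30 beats; 5 beats/chord → 6 chords.
D: 15 bars × 6 beats = 90 beats; 5 beats/chord → 18 chords.
E: 24 bars × 4 beats = 96 beats; 3 beats/chord → 32 chords.
F: 21 bars × 4 beats = 84 beats; 4 beats/chord → 21 chords.
Total: 55 + 30 + 6 + 18 + 32 + 21 = 162.

162 chords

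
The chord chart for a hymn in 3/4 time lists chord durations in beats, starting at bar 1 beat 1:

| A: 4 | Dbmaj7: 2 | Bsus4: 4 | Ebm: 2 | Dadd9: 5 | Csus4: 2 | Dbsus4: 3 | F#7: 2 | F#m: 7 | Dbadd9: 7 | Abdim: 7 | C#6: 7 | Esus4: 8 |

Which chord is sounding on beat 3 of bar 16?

C#6

Beat 3 of bar 16 is beat (16−1)×3 + 3 = 48 overall.
Running totals: A ends at 4, Dbmaj7 ends at 6, Bsus4 ends at 10, Ebm ends at 12, Dadd9 ends at 17, Csus4 ends at 19, Dbsus4 ends at 22, F#7 ends at 24, F#m ends at 31, Dbadd9 ends at 38, Abdim ends at 45, C#6 ends at 52.
Beat 48 falls within C#6.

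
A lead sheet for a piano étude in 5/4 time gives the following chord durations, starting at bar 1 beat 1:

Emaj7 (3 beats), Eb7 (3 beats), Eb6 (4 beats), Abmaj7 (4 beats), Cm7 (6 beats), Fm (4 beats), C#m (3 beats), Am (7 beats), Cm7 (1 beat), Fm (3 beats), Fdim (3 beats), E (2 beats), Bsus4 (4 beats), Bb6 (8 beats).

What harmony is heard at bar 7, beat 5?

Beat 5 of bar 7 is beat (7−1)×5 + 5 = 35 overall.
Running totals: Emaj7 ends at 3, Eb7 ends at 6, Eb6 ends at 10, Abmaj7 ends at 14, Cm7 ends at 20, Fm ends at 24, C#m ends at 27, Am ends at 34, Cm7 ends at 35.
Beat 35 falls within Cm7.

Cm7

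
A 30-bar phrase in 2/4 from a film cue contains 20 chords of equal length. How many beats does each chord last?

3 beats

30 bars × 2 beats/bar = 60 beats total.
60 beats ÷ 20 chords = 3 beats per chord.
(That is a dotted half note.)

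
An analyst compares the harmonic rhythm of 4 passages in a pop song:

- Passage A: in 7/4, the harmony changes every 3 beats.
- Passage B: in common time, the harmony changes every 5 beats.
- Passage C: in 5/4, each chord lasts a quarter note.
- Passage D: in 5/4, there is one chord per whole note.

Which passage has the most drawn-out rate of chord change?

Passage B

A: 7 beats/bar ÷ 3 beats/chord = 7/3 chords/bar.
B: 4 beats/bar ÷ 5 beats/chord = 0.8 chords/bar.
C: 5 beats/bar ÷ 1 beat/chord = 5 chords/bar.
D: 5 beats/bar ÷ 4 beats/chord = 1.25 chords/bar.
Slowest is B at 0.8 chords/bar.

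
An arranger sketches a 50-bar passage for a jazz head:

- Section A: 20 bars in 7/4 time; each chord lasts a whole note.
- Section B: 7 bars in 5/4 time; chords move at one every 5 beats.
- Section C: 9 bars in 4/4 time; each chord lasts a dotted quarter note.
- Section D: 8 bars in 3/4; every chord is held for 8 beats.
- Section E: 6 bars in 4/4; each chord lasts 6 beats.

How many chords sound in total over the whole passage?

A has 140 beats and chords last 4 each, so 35 chords.
B has 35 beats and chords last 5 each, so 7 chords.
C has 36 beats and chords last 1.5 each, so 24 chords.
D has 24 beats and chords last 8 each, so 3 chords.
E has 24 beats and chords last 6 each, so 4 chords.
Total: 35 + 7 + 24 + 3 + 4 = 73.

73 chords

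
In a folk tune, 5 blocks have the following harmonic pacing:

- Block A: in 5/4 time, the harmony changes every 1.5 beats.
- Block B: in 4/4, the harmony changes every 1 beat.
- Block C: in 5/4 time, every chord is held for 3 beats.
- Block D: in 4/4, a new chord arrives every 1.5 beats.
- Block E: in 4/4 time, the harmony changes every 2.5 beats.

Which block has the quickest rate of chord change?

A: 5 beats/bar ÷ 1.5 beats/chord = 10/3 chords/bar.
B: 4 beats/bar ÷ 1 beat/chord = 4 chords/bar.
C: 5 beats/bar ÷ 3 beats/chord = 5/3 chords/bar.
D: 4 beats/bar ÷ 1.5 beats/chord = 8/3 chords/bar.
E: 4 beats/bar ÷ 2.5 beats/chord = 1.6 chords/bar.
Fastest is B at 4 chords/bar.

Block B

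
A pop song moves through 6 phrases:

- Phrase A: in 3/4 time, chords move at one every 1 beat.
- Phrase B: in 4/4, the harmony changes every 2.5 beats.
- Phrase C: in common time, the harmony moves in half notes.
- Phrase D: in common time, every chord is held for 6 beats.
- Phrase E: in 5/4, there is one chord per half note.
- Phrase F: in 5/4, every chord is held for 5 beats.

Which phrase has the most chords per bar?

Phrase A

A: 3 beats/bar ÷ 1 beat/chord = 3 chords/bar.
B: 4 beats/bar ÷ 2.5 beats/chord = 1.6 chords/bar.
C: 4 beats/bar ÷ 2 beats/chord = 2 chords/bar.
D: 4 beats/bar ÷ 6 beats/chord = 2/3 chords/bar.
E: 5 beats/bar ÷ 2 beats/chord = 2.5 chords/bar.
F: 5 beats/bar ÷ 5 beats/chord = 1 chord/bar.
Fastest is A at 3 chords/bar.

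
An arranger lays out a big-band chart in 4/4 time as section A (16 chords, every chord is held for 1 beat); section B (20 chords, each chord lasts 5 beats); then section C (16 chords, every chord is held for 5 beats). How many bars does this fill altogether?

49 bars

A: 16 × 1 = 16 beats = 4 bars.
B: 20 × 5 = 100 beats = 25 bars.
C: 16 × 5 = 80 beats = 20 bars.
Total: 4 + 25 + 20 = 49 bars.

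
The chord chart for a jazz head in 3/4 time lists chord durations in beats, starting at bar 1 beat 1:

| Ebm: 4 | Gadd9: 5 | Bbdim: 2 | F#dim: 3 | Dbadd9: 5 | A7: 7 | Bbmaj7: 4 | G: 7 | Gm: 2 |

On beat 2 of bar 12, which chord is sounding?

G

Beat 2 of bar 12 is beat (12−1)×3 + 2 = 35 overall.
Running totals: Ebm ends at 4, Gadd9 ends at 9, Bbdim ends at 11, F#dim ends at 14, Dbadd9 ends at 19, A7 ends at 26, Bbmaj7 ends at 30, G ends at 37.
Beat 35 falls within G.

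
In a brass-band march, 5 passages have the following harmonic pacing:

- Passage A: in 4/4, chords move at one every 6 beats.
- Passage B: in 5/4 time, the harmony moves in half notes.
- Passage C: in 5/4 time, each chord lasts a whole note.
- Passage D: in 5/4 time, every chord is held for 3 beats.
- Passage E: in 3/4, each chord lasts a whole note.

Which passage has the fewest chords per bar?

A: each chord is 6 beats in 4/4, so 2/3 per bar.
B: each chord is 2 beats in 5/4, so 2.5 per bar.
C: each chord is 4 beats in 5/4, so 1.25 per bar.
D: each chord is 3 beats in 5/4, so 5/3 per bar.
E: each chord is 4 beats in 3/4, so 0.75 per bar.
Slowest is A at 2/3 chords/bar.

Passage A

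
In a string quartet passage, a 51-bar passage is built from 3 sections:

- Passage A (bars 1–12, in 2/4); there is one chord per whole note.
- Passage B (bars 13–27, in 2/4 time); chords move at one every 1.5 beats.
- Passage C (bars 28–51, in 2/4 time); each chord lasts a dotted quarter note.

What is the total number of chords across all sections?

A has 24 beats and chords last 4 each, so 6 chords.
B has 30 beats and chords last 1.5 each, so 20 chords.
C has 48 beats and chords last 1.5 each, so 32 chords.
Total: 6 + 20 + 32 = 58.

58 chords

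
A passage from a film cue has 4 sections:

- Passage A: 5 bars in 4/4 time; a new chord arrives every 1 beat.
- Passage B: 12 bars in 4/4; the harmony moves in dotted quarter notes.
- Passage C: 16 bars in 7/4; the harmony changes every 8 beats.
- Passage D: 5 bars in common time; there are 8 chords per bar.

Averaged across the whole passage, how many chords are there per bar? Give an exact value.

A: 5 × 4 = 20 beats ÷ 1 = 20 chords.
B: 12 × 4 = 48 beats ÷ 1.5 = 32 chords.
C: 16 × 7 = 112 beats ÷ 8 = 14 chords.
D: 5 × 4 = 20 beats ÷ 0.5 = 40 chords.
Overall: 106 chords over 38 bars → 106/38 = 53/19 chords per bar.

53/19 chords per bar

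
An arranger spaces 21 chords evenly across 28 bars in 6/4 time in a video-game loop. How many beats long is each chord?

28 bars × 6 beats/bar = 168 beats total.
168 beats ÷ 21 chords = 8 beats per chord.

8 beats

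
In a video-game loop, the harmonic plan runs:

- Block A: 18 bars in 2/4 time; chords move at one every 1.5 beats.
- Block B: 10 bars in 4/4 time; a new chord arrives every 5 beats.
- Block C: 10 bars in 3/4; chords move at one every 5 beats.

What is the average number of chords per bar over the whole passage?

1 chords per bar

A: 18 bars of 2 beats is 36 beats; at 1.5 beats each that's 24 chords.
B: 10 bars of 4 beats is 40 beats; at 5 beats each that's 8 chords.
C: 10 bars of 3 beats is 30 beats; at 5 beats each that's 6 chords.
Overall: 38 chords over 38 bars → 38/38 = 1 chords per bar.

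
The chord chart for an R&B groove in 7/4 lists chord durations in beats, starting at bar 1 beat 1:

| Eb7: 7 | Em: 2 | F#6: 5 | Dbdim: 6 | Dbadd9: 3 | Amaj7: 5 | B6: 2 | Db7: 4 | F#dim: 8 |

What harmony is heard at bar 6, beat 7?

F#dim

Beat 7 of bar 6 is beat (6−1)×7 + 7 = 42 overall.
Running totals: Eb7 ends at 7, Em ends at 9, F#6 ends at 14, Dbdim ends at 20, Dbadd9 ends at 23, Amaj7 ends at 28, B6 ends at 30, Db7 ends at 34, F#dim ends at 42.
Beat 42 falls within F#dim.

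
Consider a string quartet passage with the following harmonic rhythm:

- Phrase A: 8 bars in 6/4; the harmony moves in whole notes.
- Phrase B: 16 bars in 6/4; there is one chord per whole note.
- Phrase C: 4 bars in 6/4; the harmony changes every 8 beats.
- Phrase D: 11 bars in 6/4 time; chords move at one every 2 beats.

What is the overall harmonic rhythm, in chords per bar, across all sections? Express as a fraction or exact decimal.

24/13 chords per bar

A: 8 × 6 = 48 beats ÷ 4 = 12 chords.
B: 16 × 6 = 96 beats ÷ 4 = 24 chords.
C: 4 × 6 = 24 beats ÷ 8 = 3 chords.
D: 11 × 6 = 66 beats ÷ 2 = 33 chords.
Overall: 72 chords over 39 bars → 72/39 = 24/13 chords per bar.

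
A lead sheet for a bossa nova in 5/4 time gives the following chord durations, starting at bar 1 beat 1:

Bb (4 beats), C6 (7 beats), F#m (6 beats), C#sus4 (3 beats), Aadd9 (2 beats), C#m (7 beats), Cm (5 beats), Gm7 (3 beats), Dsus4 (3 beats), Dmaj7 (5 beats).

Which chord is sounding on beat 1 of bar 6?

Beat 1 of bar 6 is beat (6−1)×5 + 1 = 26 overall.
Running totals: Bb ends at 4, C6 ends at 11, F#m ends at 17, C#sus4 ends at 20, Aadd9 ends at 22, C#m ends at 29.
Beat 26 falls within C#m.

C#m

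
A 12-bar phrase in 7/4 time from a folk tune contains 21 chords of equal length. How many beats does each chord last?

12 bars × 7 beats/bar = 84 beats total.
84 beats ÷ 21 chords = 4 beats per chord.
(That is a whole note.)

4 beats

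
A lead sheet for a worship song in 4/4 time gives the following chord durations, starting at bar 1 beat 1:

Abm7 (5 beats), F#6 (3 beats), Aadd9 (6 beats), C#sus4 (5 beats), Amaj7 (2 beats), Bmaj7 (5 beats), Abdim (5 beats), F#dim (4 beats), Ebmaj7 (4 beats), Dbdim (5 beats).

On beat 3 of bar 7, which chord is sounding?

Abdim

Beat 3 of bar 7 is beat (7−1)×4 + 3 = 27 overall.
Running totals: Abm7 ends at 5, F#6 ends at 8, Aadd9 ends at 14, C#sus4 ends at 19, Amaj7 ends at 21, Bmaj7 ends at 26, Abdim ends at 31.
Beat 27 falls within Abdim.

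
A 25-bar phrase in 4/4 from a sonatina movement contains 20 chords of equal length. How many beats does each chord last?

25 bars × 4 beats/bar = 100 beats total.
100 beats ÷ 20 chords = 5 beats per chord.

5 beats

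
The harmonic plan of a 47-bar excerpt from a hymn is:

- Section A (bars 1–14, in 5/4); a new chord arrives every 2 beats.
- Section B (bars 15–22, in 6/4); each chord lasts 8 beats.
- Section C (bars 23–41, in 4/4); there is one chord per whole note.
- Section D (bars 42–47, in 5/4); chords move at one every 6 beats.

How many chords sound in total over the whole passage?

65 chords

A: 14·5 = 70 beats, 70/2 = 35 chords.
B: 8·6 = 48 beats, 48/8 = 6 chords.
C: 19·4 = 76 beats, 76/4 = 19 chords.
D: 6·5 = 30 beats, 30/6 = 5 chords.
Total: 35 + 6 + 19 + 5 = 65.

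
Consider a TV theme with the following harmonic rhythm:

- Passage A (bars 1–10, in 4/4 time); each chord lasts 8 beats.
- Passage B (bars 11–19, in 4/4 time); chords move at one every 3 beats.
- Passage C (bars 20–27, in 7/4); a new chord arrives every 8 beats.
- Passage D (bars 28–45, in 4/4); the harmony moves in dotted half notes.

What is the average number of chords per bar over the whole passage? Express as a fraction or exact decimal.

16/15 chords per bar

A: 10 bars of 4 beats is 40 beats; at 8 beats each that's 5 chords.
B: 9 bars of 4 beats is 36 beats; at 3 beats each that's 12 chords.
C: 8 bars of 7 beats is 56 beats; at 8 beats each that's 7 chords.
D: 18 bars of 4 beats is 72 beats; at 3 beats each that's 24 chords.
Overall: 48 chords over 45 bars → 48/45 = 16/15 chords per bar.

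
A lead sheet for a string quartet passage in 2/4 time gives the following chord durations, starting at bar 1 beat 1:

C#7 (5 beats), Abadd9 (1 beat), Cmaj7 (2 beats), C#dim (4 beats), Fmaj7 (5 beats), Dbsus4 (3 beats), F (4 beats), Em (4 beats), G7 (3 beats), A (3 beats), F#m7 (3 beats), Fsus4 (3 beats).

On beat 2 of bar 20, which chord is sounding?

Fsus4

Beat 2 of bar 20 is beat (20−1)×2 + 2 = 40 overall.
Running totals: C#7 ends at 5, Abadd9 ends at 6, Cmaj7 ends at 8, C#dim ends at 12, Fmaj7 ends at 17, Dbsus4 ends at 20, F ends at 24, Em ends at 28, G7 ends at 31, A ends at 34, F#m7 ends at 37, Fsus4 ends at 40.
Beat 40 falls within Fsus4.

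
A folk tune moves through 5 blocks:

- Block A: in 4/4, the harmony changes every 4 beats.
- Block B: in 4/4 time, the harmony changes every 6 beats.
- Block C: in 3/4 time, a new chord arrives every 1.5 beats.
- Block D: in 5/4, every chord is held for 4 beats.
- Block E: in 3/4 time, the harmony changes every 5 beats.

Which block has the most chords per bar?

Block C

A: 4/4 = 1 chord/bar.
B: 4/6 = 2/3 chords/bar.
C: 3/1.5 = 2 chords/bar.
D: 5/4 = 1.25 chords/bar.
E: 3/5 = 0.6 chords/bar.
Fastest is C at 2 chords/bar.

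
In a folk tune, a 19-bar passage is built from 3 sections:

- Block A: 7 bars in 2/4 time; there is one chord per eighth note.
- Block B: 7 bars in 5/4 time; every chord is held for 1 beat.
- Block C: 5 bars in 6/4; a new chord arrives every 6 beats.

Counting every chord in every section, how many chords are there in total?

68 chords

A has 14 beats and chords last 0.5 each, so 28 chords.
B has 35 beats and chords last 1 each, so 35 chords.
C has 30 beats and chords last 6 each, so 5 chords.
Total: 28 + 35 + 5 = 68.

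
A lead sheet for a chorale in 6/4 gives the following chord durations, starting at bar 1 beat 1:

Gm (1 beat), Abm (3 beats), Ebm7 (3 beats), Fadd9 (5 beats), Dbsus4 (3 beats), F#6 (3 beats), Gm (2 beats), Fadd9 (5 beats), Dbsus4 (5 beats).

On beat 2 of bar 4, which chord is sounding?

Beat 2 of bar 4 is beat (4−1)×6 + 2 = 20 overall.
Running totals: Gm ends at 1, Abm ends at 4, Ebm7 ends at 7, Fadd9 ends at 12, Dbsus4 ends at 15, F#6 ends at 18, Gm ends at 20.
Beat 20 falls within Gm.

Gm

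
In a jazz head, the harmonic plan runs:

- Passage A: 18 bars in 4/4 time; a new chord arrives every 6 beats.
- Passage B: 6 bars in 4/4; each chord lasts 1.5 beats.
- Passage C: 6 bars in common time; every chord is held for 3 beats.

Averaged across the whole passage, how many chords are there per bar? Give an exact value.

1.2 chords per bar

A: 18 × 4 = 72 beats ÷ 6 = 12 chords.
B: 6 × 4 = 24 beats ÷ 1.5 = 16 chords.
C: 6 × 4 = 24 beats ÷ 3 = 8 chords.
Overall: 36 chords over 30 bars → 36/30 = 1.2 chords per bar.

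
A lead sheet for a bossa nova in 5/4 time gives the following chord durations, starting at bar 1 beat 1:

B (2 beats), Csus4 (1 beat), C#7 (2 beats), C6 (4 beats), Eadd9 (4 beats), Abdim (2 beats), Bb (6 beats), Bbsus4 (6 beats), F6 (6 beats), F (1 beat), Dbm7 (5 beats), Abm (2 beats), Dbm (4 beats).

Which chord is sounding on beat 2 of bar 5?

Bbsus4

Beat 2 of bar 5 is beat (5−1)×5 + 2 = 22 overall.
Running totals: B ends at 2, Csus4 ends at 3, C#7 ends at 5, C6 ends at 9, Eadd9 ends at 13, Abdim ends at 15, Bb ends at 21, Bbsus4 ends at 27.
Beat 22 falls within Bbsus4.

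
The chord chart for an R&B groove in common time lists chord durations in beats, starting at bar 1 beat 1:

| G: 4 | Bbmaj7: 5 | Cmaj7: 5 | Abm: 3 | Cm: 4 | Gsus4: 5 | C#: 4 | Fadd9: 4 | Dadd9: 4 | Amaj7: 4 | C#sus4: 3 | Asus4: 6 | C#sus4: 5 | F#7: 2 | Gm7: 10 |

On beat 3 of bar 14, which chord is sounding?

Beat 3 of bar 14 is beat (14−1)×4 + 3 = 55 overall.
Running totals: G ends at 4, Bbmaj7 ends at 9, Cmaj7 ends at 14, Abm ends at 17, Cm ends at 21, Gsus4 ends at 26, C# ends at 30, Fadd9 ends at 34, Dadd9 ends at 38, Amaj7 ends at 42, C#sus4 ends at 45, Asus4 ends at 51, C#sus4 ends at 56.
Beat 55 falls within C#sus4.

C#sus4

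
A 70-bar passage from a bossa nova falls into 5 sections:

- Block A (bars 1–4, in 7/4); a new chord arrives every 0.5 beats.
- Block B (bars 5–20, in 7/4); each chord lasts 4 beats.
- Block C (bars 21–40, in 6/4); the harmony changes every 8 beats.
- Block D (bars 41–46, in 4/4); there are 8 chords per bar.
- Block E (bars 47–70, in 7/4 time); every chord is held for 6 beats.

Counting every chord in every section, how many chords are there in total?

A: 4·7 = 28 beats, 28/0.5 = 56 chords.
B: 16·7 = 112 beats, 112/4 = 28 chords.
C: 20·6 = 120 beats, 120/8 = 15 chords.
D: 6·4 = 24 beats, 24/0.5 = 48 chords.
E: 24·7 = 168 beats, 168/6 = 28 chords.
Total: 56 + 28 + 15 + 48 + 28 = 175.

175 chords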